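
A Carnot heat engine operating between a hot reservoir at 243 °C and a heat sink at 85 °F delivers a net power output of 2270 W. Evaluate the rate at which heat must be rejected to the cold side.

T_H = 243 °C → 243 + 273.15 = 516.15 K.
T_C = 85 °F → (85 − 32) × 5/9 = 29.44 °C = 302.59 K.
Carnot efficiency: η = 1 − T_C/T_H = 1 − 302.59/516.15 = 0.4137.
Since Q_C/Q_H = T_C/T_H and Q_H = W/η, Q_C = W·T_C/(T_H − T_C) = 2270 × 302.59/213.56 = 3220 W.

Q̇_C ≈ 3220 W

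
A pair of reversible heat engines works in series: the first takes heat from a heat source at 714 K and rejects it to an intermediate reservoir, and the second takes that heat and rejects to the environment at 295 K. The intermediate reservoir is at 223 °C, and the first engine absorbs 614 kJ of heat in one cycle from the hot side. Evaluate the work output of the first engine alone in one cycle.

W₁ ≈ 187 kJ

T_m = 223 °C → 223 + 273.15 = 496.15 K.
First-stage efficiency η₁ = 1 − T_m/T_H = 1 − 496.15/714.00 = 0.3051.
W₁ = η₁·Q_H = 0.3051 × 614 = 187 kJ.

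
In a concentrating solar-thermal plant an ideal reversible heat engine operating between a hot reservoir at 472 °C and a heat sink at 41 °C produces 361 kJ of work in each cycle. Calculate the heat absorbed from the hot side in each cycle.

T_H = 472 °C → 472 + 273.15 = 745.15 K.
T_C = 41 °C → 41 + 273.15 = 314.15 K.
Since the cycle is reversible, η = 1 − T_C/T_H = 1 − 314.15/745.15 = 0.5784.
Q_H = W/η = 361/0.5784 = 624 kJ.

Q_H ≈ 624 kJ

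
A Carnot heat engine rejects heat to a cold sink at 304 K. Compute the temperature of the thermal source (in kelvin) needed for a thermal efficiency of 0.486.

From η = 1 − T_C/T_H, solving for T_H gives T_H = T_C/(1 − η) = 304.00/(1 − 0.486) = 591 K.

T_H ≈ 591 K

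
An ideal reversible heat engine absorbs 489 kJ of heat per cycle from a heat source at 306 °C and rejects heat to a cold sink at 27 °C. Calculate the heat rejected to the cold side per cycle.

Q_C ≈ 253 kJ

T_H = 306 °C → 306 + 273.15 = 579.15 K.
T_C = 27 °C → 27 + 273.15 = 300.15 K.
Since the cycle is reversible, η = 1 − T_C/T_H = 1 − 300.15/579.15 = 0.4817.
For a reversible cycle Q_C/Q_H = T_C/T_H, so Q_C = 489 × 300.15/579.15 = 253 kJ.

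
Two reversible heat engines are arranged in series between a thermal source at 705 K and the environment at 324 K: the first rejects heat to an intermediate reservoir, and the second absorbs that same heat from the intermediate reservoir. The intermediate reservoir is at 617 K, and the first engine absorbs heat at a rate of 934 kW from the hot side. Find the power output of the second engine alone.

Heat entering the second stage: Q_m = Q_H·(T_m/T_H) = 934 × 617.00/705.00 = 817 kW.
Second-stage efficiency η₂ = 1 − T_C/T_m = 1 − 324.00/617.00 = 0.4749, so W₂ = η₂·Q_m = 388 kW.

Ẇ₂ ≈ 388 kW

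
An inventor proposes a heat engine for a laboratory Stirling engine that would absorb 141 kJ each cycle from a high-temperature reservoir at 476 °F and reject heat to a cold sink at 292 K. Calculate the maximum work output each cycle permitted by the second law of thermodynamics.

T_H = 476 °F → (476 − 32) × 5/9 = 246.67 °C = 519.82 K.
The upper bound on efficiency is η_max = 1 − T_C/T_H = 1 − 292.00/519.82 = 0.4383.
W_max = η_max · Q_H = 0.4383 × 141 = 61.8 kJ.

W_max ≈ 61.8 kJ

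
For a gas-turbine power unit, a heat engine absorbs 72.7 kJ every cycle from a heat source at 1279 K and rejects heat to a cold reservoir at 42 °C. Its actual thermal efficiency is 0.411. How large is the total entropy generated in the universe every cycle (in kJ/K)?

ΔS_univ ≈ 0.0790 kJ/K

T_C = 42 °C → 42 + 273.15 = 315.15 K.
W = η·Q_H = 0.411 × 72.7 = 29.88 kJ, so Q_C = Q_H − W = 42.82 kJ.
The hot reservoir loses entropy Q_H/T_H = 72.7/1279.00 = 0.05684 kJ/K; the cold reservoir gains Q_C/T_C = 42.82/315.15 = 0.1359 kJ/K.
ΔS_univ = −Q_H/T_H + Q_C/T_C = 0.0790 kJ/K (> 0, since η = 0.411 < η_Carnot = 0.754).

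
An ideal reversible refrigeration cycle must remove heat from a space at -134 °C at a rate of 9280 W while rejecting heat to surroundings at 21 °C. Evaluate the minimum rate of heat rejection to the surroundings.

Q̇_H ≈ 19600 W

T_H = 21 °C → 21 + 273.15 = 294.15 K.
T_C = -134 °C → -134 + 273.15 = 139.15 K.
For a reversible cycle Q_H/Q_C = T_H/T_C, so Q_H = Q_C·T_H/T_C = 9280 × 294.15/139.15 = 19600 W.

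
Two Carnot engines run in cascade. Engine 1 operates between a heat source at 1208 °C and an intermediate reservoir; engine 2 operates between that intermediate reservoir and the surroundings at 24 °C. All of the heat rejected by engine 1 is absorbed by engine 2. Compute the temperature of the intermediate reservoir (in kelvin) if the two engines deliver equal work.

T_H = 1208 °C → 1208 + 273.15 = 1481.15 K.
T_C = 24 °C → 24 + 273.15 = 297.15 K.
For reversible stages Q_m = Q_H·(T_m/T_H). Setting W₁ = Q_H(1 − T_m/T_H) equal to W₂ = Q_m(1 − T_C/T_m) = Q_H·(T_m − T_C)/T_H gives T_H − T_m = T_m − T_C, so T_m = (T_H + T_C)/2 = (1481.15 + 297.15)/2 = 889 K.

T_m ≈ 889 K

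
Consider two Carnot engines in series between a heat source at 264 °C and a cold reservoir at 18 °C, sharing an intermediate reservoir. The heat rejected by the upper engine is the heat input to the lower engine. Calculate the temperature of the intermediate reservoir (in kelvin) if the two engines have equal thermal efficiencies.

T_m ≈ 395.5 K

T_H = 264 °C → 264 + 273.15 = 537.15 K.
T_C = 18 °C → 18 + 273.15 = 291.15 K.
Equal efficiencies require 1 − T_m/T_H = 1 − T_C/T_m, i.e. T_m/T_H = T_C/T_m, so T_m = √(T_H·T_C) = √(537.15 × 291.15) = 395.5 K.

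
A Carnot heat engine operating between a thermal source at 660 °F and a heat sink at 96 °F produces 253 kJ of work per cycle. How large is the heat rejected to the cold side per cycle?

T_H = 660 °F → (660 − 32) × 5/9 = 348.89 °C = 622.04 K.
T_C = 96 °F → (96 − 32) × 5/9 = 35.56 °C = 308.71 K.
Since the cycle is reversible, η = 1 − T_C/T_H = 1 − 308.71/622.04 = 0.5037.
Since Q_C/Q_H = T_C/T_H and Q_H = W/η, Q_C = W·T_C/(T_H − T_C) = 253 × 308.71/313.33 = 249.3 kJ.

Q_C ≈ 249.3 kJ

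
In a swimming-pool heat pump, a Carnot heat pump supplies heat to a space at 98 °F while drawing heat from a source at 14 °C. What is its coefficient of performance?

T_H = 98 °F → (98 − 32) × 5/9 = 36.67 °C = 309.82 K.
T_C = 14 °C → 14 + 273.15 = 287.15 K.
The Carnot heat-pump COP is COP_HP = T_H/(T_H − T_C) = 309.82/(309.82 − 287.15) = 13.7.

COP_HP ≈ 13.7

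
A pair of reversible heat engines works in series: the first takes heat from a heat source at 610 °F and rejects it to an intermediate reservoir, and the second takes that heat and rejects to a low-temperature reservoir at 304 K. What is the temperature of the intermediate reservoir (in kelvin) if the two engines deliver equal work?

T_H = 610 °F → (610 − 32) × 5/9 = 321.11 °C = 594.26 K.
For reversible stages Q_m = Q_H·(T_m/T_H). Setting W₁ = Q_H(1 − T_m/T_H) equal to W₂ = Q_m(1 − T_C/T_m) = Q_H·(T_m − T_C)/T_H gives T_H − T_m = T_m − T_C, so T_m = (T_H + T_C)/2 = (594.26 + 304.00)/2 = 449 K.

T_m ≈ 449 K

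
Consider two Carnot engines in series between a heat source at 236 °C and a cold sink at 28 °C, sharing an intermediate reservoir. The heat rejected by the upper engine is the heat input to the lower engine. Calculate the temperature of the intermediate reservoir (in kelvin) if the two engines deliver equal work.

T_H = 236 °C → 236 + 273.15 = 509.15 K.
T_C = 28 °C → 28 + 273.15 = 301.15 K.
For reversible stages Q_m = Q_H·(T_m/T_H). Setting W₁ = Q_H(1 − T_m/T_H) equal to W₂ = Q_m(1 − T_C/T_m) = Q_H·(T_m − T_C)/T_H gives T_H − T_m = T_m − T_C, so T_m = (T_H + T_C)/2 = (509.15 + 301.15)/2 = 405 K.

T_m ≈ 405 K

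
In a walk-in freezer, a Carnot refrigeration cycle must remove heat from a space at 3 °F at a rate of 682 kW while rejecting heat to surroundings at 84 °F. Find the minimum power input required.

T_H = 84 °F → (84 − 32) × 5/9 = 28.89 °C = 302.04 K.
T_C = 3 °F → (3 − 32) × 5/9 = -16.11 °C = 257.04 K.
COP_R = T_C/(T_H − T_C) = 257.04/45.00 = 5.7120.
W = Q_C/COP_R = 682/5.7120 = 119 kW.

Ẇ_in ≈ 119 kW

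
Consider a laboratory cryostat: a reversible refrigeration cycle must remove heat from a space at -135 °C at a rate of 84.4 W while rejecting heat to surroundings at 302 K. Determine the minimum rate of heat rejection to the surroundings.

T_C = -135 °C → -135 + 273.15 = 138.15 K.
For a reversible cycle Q_H/Q_C = T_H/T_C, so Q_H = Q_C·T_H/T_C = 84.4 × 302.00/138.15 = 185 W.

Q̇_H ≈ 185 W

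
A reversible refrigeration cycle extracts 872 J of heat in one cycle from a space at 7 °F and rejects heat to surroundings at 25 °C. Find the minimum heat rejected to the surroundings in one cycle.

Q_H ≈ 1003 J

T_H = 25 °C → 25 + 273.15 = 298.15 K.
T_C = 7 °F → (7 − 32) × 5/9 = -13.89 °C = 259.26 K.
For a reversible cycle Q_H/Q_C = T_H/T_C, so Q_H = Q_C·T_H/T_C = 872 × 298.15/259.26 = 1003 J.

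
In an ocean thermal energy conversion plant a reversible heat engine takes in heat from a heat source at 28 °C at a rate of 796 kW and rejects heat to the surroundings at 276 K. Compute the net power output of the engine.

Ẇ ≈ 66.48 kW

T_H = 28 °C → 28 + 273.15 = 301.15 K.
The Carnot efficiency is η = 1 − T_C/T_H = 1 − 276.00/301.15 = 0.0835.
W = η·Q_H = 0.0835 × 796 = 66.48 kW.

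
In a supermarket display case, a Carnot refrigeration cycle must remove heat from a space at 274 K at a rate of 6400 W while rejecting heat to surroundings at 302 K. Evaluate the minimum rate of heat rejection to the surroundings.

For a reversible cycle Q_H/Q_C = T_H/T_C, so Q_H = Q_C·T_H/T_C = 6400 × 302.00/274.00 = 7054 W.

Q̇_H ≈ 7054 W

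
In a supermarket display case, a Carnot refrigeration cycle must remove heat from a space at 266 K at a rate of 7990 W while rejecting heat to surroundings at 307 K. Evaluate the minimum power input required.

Ẇ_in ≈ 1232 W

The reversible coefficient of performance is COP_R = T_C/(T_H − T_C) = 266.00/41.00 = 6.4878.
W = Q_C/COP_R = 7990/6.4878 = 1232 W.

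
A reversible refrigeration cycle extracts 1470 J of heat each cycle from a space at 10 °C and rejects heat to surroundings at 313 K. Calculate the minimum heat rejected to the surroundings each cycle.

T_C = 10 °C → 10 + 273.15 = 283.15 K.
For a reversible cycle Q_H/Q_C = T_H/T_C, so Q_H = Q_C·T_H/T_C = 1470 × 313.00/283.15 = 1620 J.

Q_H ≈ 1620 J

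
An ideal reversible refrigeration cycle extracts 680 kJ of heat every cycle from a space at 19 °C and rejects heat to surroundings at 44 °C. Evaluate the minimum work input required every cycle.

T_H = 44 °C → 44 + 273.15 = 317.15 K.
T_C = 19 °C → 19 + 273.15 = 292.15 K.
For a reversible refrigerator, COP_R = T_C/(T_H − T_C) = 292.15/25.00 = 11.6860.
W = Q_C/COP_R = 680/11.6860 = 58.19 kJ.

W_in ≈ 58.19 kJ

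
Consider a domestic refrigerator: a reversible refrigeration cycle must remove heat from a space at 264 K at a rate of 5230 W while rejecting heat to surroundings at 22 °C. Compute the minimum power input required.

Ẇ_in ≈ 617 W

T_H = 22 °C → 22 + 273.15 = 295.15 K.
The reversible coefficient of performance is COP_R = T_C/(T_H − T_C) = 264.00/31.15 = 8.4751.
W = Q_C/COP_R = 5230/8.4751 = 617 W.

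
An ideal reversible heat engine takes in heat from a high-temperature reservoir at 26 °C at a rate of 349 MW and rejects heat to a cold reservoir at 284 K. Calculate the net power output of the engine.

T_H = 26 °C → 26 + 273.15 = 299.15 K.
η_rev = 1 − T_C/T_H = 1 − 284.00/299.15 = 0.0506.
W = η·Q_H = 0.0506 × 349 = 17.7 MW.

Ẇ ≈ 17.7 MW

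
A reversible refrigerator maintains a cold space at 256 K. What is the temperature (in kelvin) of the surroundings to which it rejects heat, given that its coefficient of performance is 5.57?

T_H ≈ 302.0 K

COP_R = T_C/(T_H − T_C) ⇒ T_H = T_C·(1 + 1/COP_R) = 256.00 × (1 + 1/5.57) = 302.0 K.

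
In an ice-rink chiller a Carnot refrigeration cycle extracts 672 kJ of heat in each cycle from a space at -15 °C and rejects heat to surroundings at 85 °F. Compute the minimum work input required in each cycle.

T_H = 85 °F → (85 − 32) × 5/9 = 29.44 °C = 302.59 K.
T_C = -15 °C → -15 + 273.15 = 258.15 K.
The reversible coefficient of performance is COP_R = T_C/(T_H − T_C) = 258.15/44.44 = 5.8084.
W = Q_C/COP_R = 672/5.8084 = 116 kJ.

W_in ≈ 116 kJ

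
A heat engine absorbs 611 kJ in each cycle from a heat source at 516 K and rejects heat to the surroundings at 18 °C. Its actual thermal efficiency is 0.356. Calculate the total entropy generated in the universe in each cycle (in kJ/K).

ΔS_univ ≈ 0.167 kJ/K

T_C = 18 °C → 18 + 273.15 = 291.15 K.
W = η·Q_H = 0.356 × 611 = 217.5 kJ, so Q_C = Q_H − W = 393.5 kJ.
The hot reservoir loses entropy Q_H/T_H = 611/516.00 = 1.184 kJ/K; the cold reservoir gains Q_C/T_C = 393.5/291.15 = 1.351 kJ/K.
ΔS_univ = −Q_H/T_H + Q_C/T_C = 0.167 kJ/K (> 0, since η = 0.356 < η_Carnot = 0.436).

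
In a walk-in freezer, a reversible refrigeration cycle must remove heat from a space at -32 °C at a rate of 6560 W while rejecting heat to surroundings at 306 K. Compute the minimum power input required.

T_C = -32 °C → -32 + 273.15 = 241.15 K.
COP_R = T_C/(T_H − T_C) = 241.15/64.85 = 3.7186.
W = Q_C/COP_R = 6560/3.7186 = 1760 W.

Ẇ_in ≈ 1760 W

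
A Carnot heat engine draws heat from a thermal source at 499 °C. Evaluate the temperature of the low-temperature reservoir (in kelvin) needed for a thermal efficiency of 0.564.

T_C ≈ 337 K

T_H = 499 °C → 499 + 273.15 = 772.15 K.
From η = 1 − T_C/T_H, T_C = T_H·(1 − η) = 772.15 × (1 − 0.564) = 337 K.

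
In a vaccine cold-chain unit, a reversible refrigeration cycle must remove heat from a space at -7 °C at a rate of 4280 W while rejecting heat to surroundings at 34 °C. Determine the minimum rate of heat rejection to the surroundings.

Q̇_H ≈ 4940 W

T_H = 34 °C → 34 + 273.15 = 307.15 K.
T_C = -7 °C → -7 + 273.15 = 266.15 K.
For a reversible cycle Q_H/Q_C = T_H/T_C, so Q_H = Q_C·T_H/T_C = 4280 × 307.15/266.15 = 4940 W.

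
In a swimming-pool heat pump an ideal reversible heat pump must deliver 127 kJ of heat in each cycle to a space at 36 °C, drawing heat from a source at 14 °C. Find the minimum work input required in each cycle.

T_H = 36 °C → 36 + 273.15 = 309.15 K.
T_C = 14 °C → 14 + 273.15 = 287.15 K.
For a reversible heat pump, COP_HP = T_H/(T_H − T_C) = 309.15/22.00 = 14.0523.
W = Q_H/COP_HP = 127/14.0523 = 9.038 kJ.

W_in ≈ 9.038 kJ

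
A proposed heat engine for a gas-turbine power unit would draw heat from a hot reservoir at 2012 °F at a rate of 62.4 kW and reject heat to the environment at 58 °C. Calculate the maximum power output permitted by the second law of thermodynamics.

Ẇ_max ≈ 47.4 kW

T_H = 2012 °F → (2012 − 32) × 5/9 = 1100.00 °C = 1373.15 K.
T_C = 58 °C → 58 + 273.15 = 331.15 K.
No engine can exceed the Carnot limit: η_max = 1 − T_C/T_H = 1 − 331.15/1373.15 = 0.7588.
W_max = η_max · Q_H = 0.7588 × 62.4 = 47.4 kW.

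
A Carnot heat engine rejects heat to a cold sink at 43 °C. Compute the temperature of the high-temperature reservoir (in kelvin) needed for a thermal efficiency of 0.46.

T_H ≈ 585 K

T_C = 43 °C → 43 + 273.15 = 316.15 K.
From η = 1 − T_C/T_H, solving for T_H gives T_H = T_C/(1 − η) = 316.15/(1 − 0.46) = 585 K.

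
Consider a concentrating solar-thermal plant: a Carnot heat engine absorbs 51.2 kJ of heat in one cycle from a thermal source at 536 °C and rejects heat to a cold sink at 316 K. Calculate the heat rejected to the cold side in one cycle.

T_H = 536 °C → 536 + 273.15 = 809.15 K.
For a reversible engine, η = 1 − T_C/T_H = 1 − 316.00/809.15 = 0.6095.
For a reversible cycle Q_C/Q_H = T_C/T_H, so Q_C = 51.2 × 316.00/809.15 = 20.00 kJ.

Q_C ≈ 20.00 kJ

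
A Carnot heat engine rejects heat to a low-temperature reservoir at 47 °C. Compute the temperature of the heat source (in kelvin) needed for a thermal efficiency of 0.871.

T_H ≈ 2480 K

T_C = 47 °C → 47 + 273.15 = 320.15 K.
From η = 1 − T_C/T_H, solving for T_H gives T_H = T_C/(1 − η) = 320.15/(1 − 0.871) = 2480 K.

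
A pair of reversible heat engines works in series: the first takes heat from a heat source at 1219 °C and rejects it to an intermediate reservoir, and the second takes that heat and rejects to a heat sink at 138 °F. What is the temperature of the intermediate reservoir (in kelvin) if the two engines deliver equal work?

T_H = 1219 °C → 1219 + 273.15 = 1492.15 K.
T_C = 138 °F → (138 − 32) × 5/9 = 58.89 °C = 332.04 K.
For reversible stages Q_m = Q_H·(T_m/T_H). Setting W₁ = Q_H(1 − T_m/T_H) equal to W₂ = Q_m(1 − T_C/T_m) = Q_H·(T_m − T_C)/T_H gives T_H − T_m = T_m − T_C, so T_m = (T_H + T_C)/2 = (1492.15 + 332.04)/2 = 912 K.

T_m ≈ 912 K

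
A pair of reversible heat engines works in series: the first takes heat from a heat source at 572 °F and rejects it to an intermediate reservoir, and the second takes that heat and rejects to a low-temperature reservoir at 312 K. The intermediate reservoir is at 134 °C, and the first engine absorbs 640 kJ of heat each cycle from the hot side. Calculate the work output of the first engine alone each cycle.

T_H = 572 °F → (572 − 32) × 5/9 = 300.00 °C = 573.15 K.
T_m = 134 °C → 134 + 273.15 = 407.15 K.
First-stage efficiency η₁ = 1 − T_m/T_H = 1 − 407.15/573.15 = 0.2896.
W₁ = η₁·Q_H = 0.2896 × 640 = 185 kJ.

W₁ ≈ 185 kJ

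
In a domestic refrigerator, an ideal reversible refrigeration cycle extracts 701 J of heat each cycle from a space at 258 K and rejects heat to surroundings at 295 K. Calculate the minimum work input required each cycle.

W_in ≈ 100.5 J

COP_R = T_C/(T_H − T_C) = 258.00/37.00 = 6.9730.
W = Q_C/COP_R = 701/6.9730 = 100.5 J.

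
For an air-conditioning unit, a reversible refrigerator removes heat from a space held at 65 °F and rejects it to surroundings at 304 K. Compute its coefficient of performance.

COP_R ≈ 23.3

T_C = 65 °F → (65 − 32) × 5/9 = 18.33 °C = 291.48 K.
The reversible coefficient of performance is COP_R = T_C/(T_H − T_C) = 291.48/(304.00 − 291.48) = 23.3.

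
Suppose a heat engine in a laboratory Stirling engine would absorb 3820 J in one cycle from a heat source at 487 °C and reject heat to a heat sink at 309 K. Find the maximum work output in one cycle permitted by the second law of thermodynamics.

T_H = 487 °C → 487 + 273.15 = 760.15 K.
By the Carnot theorem, η_max = 1 − T_C/T_H = 1 − 309.00/760.15 = 0.5935.
W_max = η_max · Q_H = 0.5935 × 3820 = 2267 J.

W_max ≈ 2267 J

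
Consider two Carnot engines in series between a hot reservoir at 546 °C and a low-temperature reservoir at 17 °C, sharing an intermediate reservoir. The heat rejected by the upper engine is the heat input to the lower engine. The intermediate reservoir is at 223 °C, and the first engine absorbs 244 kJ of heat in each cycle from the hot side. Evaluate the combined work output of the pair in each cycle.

T_H = 546 °C → 546 + 273.15 = 819.15 K.
T_C = 17 °C → 17 + 273.15 = 290.15 K.
Two reversible stages in series are equivalent to a single Carnot engine between T_H and T_C, so η_total = 1 − T_C/T_H = 1 − 290.15/819.15 = 0.6458.
W_total = η_total · Q_H = 0.6458 × 244 = 158 kJ.

W_total ≈ 158 kJ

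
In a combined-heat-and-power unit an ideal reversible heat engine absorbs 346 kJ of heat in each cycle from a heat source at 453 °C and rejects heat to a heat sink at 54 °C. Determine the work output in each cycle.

W ≈ 190 kJ

T_H = 453 °C → 453 + 273.15 = 726.15 K.
T_C = 54 °C → 54 + 273.15 = 327.15 K.
η_rev = 1 − T_C/T_H = 1 − 327.15/726.15 = 0.5495.
W = η·Q_H = 0.5495 × 346 = 190 kJ.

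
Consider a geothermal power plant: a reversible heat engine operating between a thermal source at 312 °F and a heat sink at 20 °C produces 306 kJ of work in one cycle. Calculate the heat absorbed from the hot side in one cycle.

Q_H ≈ 967.8 kJ

T_H = 312 °F → (312 − 32) × 5/9 = 155.56 °C = 428.71 K.
T_C = 20 °C → 20 + 273.15 = 293.15 K.
η_rev = 1 − T_C/T_H = 1 − 293.15/428.71 = 0.3162.
Q_H = W/η = 306/0.3162 = 967.8 kJ.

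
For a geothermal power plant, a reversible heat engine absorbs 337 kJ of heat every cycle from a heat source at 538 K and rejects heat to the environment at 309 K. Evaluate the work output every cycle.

The Carnot efficiency is η = 1 − T_C/T_H = 1 − 309.00/538.00 = 0.4257.
W = η·Q_H = 0.4257 × 337 = 143.4 kJ.

W ≈ 143.4 kJ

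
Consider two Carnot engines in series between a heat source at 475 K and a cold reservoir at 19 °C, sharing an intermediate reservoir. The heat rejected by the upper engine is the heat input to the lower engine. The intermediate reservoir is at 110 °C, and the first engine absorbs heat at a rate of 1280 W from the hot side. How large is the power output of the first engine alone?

Ẇ₁ ≈ 248 W

T_C = 19 °C → 19 + 273.15 = 292.15 K.
T_m = 110 °C → 110 + 273.15 = 383.15 K.
First-stage efficiency η₁ = 1 − T_m/T_H = 1 − 383.15/475.00 = 0.1934.
W₁ = η₁·Q_H = 0.1934 × 1280 = 248 W.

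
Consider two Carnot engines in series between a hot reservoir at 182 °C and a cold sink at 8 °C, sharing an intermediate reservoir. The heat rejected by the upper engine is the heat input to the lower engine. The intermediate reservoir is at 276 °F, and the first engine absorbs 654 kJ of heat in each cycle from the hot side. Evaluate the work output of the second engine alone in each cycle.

W₂ ≈ 183 kJ

T_H = 182 °C → 182 + 273.15 = 455.15 K.
T_C = 8 °C → 8 + 273.15 = 281.15 K.
T_m = 276 °F → (276 − 32) × 5/9 = 135.56 °C = 408.71 K.
Heat entering the second stage: Q_m = Q_H·(T_m/T_H) = 654 × 408.71/455.15 = 587 kJ.
Second-stage efficiency η₂ = 1 − T_C/T_m = 1 − 281.15/408.71 = 0.3121, so W₂ = η₂·Q_m = 183 kJ.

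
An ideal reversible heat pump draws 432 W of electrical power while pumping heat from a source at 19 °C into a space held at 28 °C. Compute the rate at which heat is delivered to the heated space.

Q̇_H ≈ 14500 W

T_H = 28 °C → 28 + 273.15 = 301.15 K.
T_C = 19 °C → 19 + 273.15 = 292.15 K.
Reversible heating COP: COP_HP = T_H/(T_H − T_C) = 301.15/9.00 = 33.4611.
Q_H = COP_HP · W = 33.4611 × 432 = 14500 W.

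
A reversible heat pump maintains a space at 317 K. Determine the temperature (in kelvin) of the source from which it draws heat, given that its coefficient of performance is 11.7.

COP_HP = T_H/(T_H − T_C) ⇒ T_C = T_H·(COP_HP − 1)/COP_HP = 317.00 × (11.7 − 1)/11.7 = 289.9 K.

T_C ≈ 289.9 K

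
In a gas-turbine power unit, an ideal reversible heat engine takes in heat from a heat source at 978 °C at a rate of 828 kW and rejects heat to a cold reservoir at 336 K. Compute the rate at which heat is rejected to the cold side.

T_H = 978 °C → 978 + 273.15 = 1251.15 K.
η_rev = 1 − T_C/T_H = 1 − 336.00/1251.15 = 0.7314.
For a reversible cycle Q_C/Q_H = T_C/T_H, so Q_C = 828 × 336.00/1251.15 = 222.4 kW.

Q̇_C ≈ 222.4 kW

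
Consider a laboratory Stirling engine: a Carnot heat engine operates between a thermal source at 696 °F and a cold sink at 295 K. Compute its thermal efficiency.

T_H = 696 °F → (696 − 32) × 5/9 = 368.89 °C = 642.04 K.
η_rev = 1 − T_C/T_H = 1 − 295.00/642.04 = 0.541.

η ≈ 0.541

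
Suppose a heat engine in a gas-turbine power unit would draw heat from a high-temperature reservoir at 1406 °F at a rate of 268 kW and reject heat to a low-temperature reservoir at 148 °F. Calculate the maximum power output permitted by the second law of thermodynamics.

Ẇ_max ≈ 181 kW

T_H = 1406 °F → (1406 − 32) × 5/9 = 763.33 °C = 1036.48 K.
T_C = 148 °F → (148 − 32) × 5/9 = 64.44 °C = 337.59 K.
The second-law ceiling is the Carnot efficiency, η_max = 1 − T_C/T_H = 1 − 337.59/1036.48 = 0.6743.
W_max = η_max · Q_H = 0.6743 × 268 = 181 kW.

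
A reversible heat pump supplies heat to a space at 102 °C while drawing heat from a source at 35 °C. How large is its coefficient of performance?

T_H = 102 °C → 102 + 273.15 = 375.15 K.
T_C = 35 °C → 35 + 273.15 = 308.15 K.
The Carnot heat-pump COP is COP_HP = T_H/(T_H − T_C) = 375.15/(375.15 − 308.15) = 5.599.

COP_HP ≈ 5.599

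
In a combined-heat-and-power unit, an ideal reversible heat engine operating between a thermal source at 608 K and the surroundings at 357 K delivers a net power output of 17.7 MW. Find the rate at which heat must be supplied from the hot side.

Q̇_H ≈ 42.9 MW

The Carnot efficiency is η = 1 − T_C/T_H = 1 − 357.00/608.00 = 0.4128.
Q_H = W/η = 17.7/0.4128 = 42.9 MW.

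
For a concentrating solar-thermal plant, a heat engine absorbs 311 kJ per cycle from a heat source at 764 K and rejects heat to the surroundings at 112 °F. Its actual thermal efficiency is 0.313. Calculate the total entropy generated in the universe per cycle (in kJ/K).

ΔS_univ ≈ 0.266 kJ/K

T_C = 112 °F → (112 − 32) × 5/9 = 44.44 °C = 317.59 K.
W = η·Q_H = 0.313 × 311 = 97.34 kJ, so Q_C = Q_H − W = 213.7 kJ.
Reservoir entropy changes: ΔS_H = −Q_H/T_H = −311/764.00 = -0.4071 kJ/K and ΔS_C = +Q_C/T_C = 213.7/317.59 = 0.6727 kJ/K.
ΔS_univ = −Q_H/T_H + Q_C/T_C = 0.266 kJ/K (> 0, since η = 0.313 < η_Carnot = 0.584).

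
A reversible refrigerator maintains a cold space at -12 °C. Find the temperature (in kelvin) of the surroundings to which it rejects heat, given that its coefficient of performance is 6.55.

T_C = -12 °C → -12 + 273.15 = 261.15 K.
COP_R = T_C/(T_H − T_C) ⇒ T_H = T_C·(1 + 1/COP_R) = 261.15 × (1 + 1/6.55) = 301 K.

T_H ≈ 301 K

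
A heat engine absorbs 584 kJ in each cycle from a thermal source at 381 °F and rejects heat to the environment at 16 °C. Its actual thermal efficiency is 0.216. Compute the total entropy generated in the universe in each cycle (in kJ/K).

T_H = 381 °F → (381 − 32) × 5/9 = 193.89 °C = 467.04 K.
T_C = 16 °C → 16 + 273.15 = 289.15 K.
W = η·Q_H = 0.216 × 584 = 126.1 kJ, so Q_C = Q_H − W = 457.9 kJ.
Entropy balance on the reservoirs: −Q_H/T_H = -1.250 kJ/K, +Q_C/T_C = 1.583 kJ/K.
ΔS_univ = −Q_H/T_H + Q_C/T_C = 0.3330 kJ/K (> 0, since η = 0.216 < η_Carnot = 0.381).

ΔS_univ ≈ 0.3330 kJ/K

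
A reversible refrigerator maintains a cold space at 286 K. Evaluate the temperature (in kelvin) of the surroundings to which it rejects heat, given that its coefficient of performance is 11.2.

T_H ≈ 312 K

COP_R = T_C/(T_H − T_C) ⇒ T_H = T_C·(1 + 1/COP_R) = 286.00 × (1 + 1/11.2) = 312 K.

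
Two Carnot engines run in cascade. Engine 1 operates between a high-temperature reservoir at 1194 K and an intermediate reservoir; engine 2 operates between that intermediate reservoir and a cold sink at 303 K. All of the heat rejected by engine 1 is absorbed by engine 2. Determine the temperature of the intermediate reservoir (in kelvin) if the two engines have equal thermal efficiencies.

T_m ≈ 601 K

Equal efficiencies require 1 − T_m/T_H = 1 − T_C/T_m, i.e. T_m/T_H = T_C/T_m, so T_m = √(T_H·T_C) = √(1194.00 × 303.00) = 601 K.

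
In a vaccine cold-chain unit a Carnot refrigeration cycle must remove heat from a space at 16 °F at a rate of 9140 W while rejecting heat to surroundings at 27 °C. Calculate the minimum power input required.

T_H = 27 °C → 27 + 273.15 = 300.15 K.
T_C = 16 °F → (16 − 32) × 5/9 = -8.89 °C = 264.26 K.
For a reversible refrigerator, COP_R = T_C/(T_H − T_C) = 264.26/35.89 = 7.3633.
W = Q_C/COP_R = 9140/7.3633 = 1240 W.

Ẇ_in ≈ 1240 W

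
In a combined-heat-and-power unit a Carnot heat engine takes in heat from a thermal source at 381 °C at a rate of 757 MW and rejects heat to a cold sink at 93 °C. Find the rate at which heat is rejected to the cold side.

Q̇_C ≈ 423.7 MW

T_H = 381 °C → 381 + 273.15 = 654.15 K.
T_C = 93 °C → 93 + 273.15 = 366.15 K.
For a reversible engine, η = 1 − T_C/T_H = 1 − 366.15/654.15 = 0.4403.
For a reversible cycle Q_C/Q_H = T_C/T_H, so Q_C = 757 × 366.15/654.15 = 423.7 MW.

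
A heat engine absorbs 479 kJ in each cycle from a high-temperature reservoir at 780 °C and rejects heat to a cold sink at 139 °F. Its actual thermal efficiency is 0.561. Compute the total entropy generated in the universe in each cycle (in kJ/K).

T_H = 780 °C → 780 + 273.15 = 1053.15 K.
T_C = 139 °F → (139 − 32) × 5/9 = 59.44 °C = 332.59 K.
W = η·Q_H = 0.561 × 479 = 268.7 kJ, so Q_C = Q_H − W = 210.3 kJ.
The hot reservoir loses entropy Q_H/T_H = 479/1053.15 = 0.4548 kJ/K; the cold reservoir gains Q_C/T_C = 210.3/332.59 = 0.6322 kJ/K.
ΔS_univ = −Q_H/T_H + Q_C/T_C = 0.177 kJ/K (> 0, since η = 0.561 < η_Carnot = 0.684).

ΔS_univ ≈ 0.177 kJ/K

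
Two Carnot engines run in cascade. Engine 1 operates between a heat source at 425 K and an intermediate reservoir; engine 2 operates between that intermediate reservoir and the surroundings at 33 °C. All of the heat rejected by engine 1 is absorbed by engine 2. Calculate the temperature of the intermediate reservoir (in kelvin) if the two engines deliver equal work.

T_m ≈ 366 K

T_C = 33 °C → 33 + 273.15 = 306.15 K.
For reversible stages Q_m = Q_H·(T_m/T_H). Setting W₁ = Q_H(1 − T_m/T_H) equal to W₂ = Q_m(1 − T_C/T_m) = Q_H·(T_m − T_C)/T_H gives T_H − T_m = T_m − T_C, so T_m = (T_H + T_C)/2 = (425.00 + 306.15)/2 = 366 K.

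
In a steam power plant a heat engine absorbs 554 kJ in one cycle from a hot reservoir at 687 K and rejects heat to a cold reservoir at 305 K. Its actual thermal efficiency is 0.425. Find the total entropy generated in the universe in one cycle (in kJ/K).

W = η·Q_H = 0.425 × 554 = 235.4 kJ, so Q_C = Q_H − W = 318.6 kJ.
Reservoir entropy changes: ΔS_H = −Q_H/T_H = −554/687.00 = -0.8064 kJ/K and ΔS_C = +Q_C/T_C = 318.6/305.00 = 1.044 kJ/K.
ΔS_univ = −Q_H/T_H + Q_C/T_C = 0.238 kJ/K (> 0, since η = 0.425 < η_Carnot = 0.556).

ΔS_univ ≈ 0.238 kJ/K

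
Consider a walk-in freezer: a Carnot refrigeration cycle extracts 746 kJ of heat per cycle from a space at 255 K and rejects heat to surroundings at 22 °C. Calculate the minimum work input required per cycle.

T_H = 22 °C → 22 + 273.15 = 295.15 K.
The reversible coefficient of performance is COP_R = T_C/(T_H − T_C) = 255.00/40.15 = 6.3512.
W = Q_C/COP_R = 746/6.3512 = 117.5 kJ.

W_in ≈ 117.5 kJ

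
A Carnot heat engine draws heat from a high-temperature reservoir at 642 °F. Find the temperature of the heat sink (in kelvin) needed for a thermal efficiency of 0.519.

T_C ≈ 294 K

T_H = 642 °F → (642 − 32) × 5/9 = 338.89 °C = 612.04 K.
From η = 1 − T_C/T_H, T_C = T_H·(1 − η) = 612.04 × (1 − 0.519) = 294 K.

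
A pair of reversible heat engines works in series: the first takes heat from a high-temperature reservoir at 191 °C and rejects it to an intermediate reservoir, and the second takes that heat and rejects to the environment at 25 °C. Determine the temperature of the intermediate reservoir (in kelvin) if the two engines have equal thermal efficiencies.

T_m ≈ 372 K

T_H = 191 °C → 191 + 273.15 = 464.15 K.
T_C = 25 °C → 25 + 273.15 = 298.15 K.
Equal efficiencies require 1 − T_m/T_H = 1 − T_C/T_m, i.e. T_m/T_H = T_C/T_m, so T_m = √(T_H·T_C) = √(464.15 × 298.15) = 372 K.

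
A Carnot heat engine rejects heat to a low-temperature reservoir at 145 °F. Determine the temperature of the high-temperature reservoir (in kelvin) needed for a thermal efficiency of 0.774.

T_C = 145 °F → (145 − 32) × 5/9 = 62.78 °C = 335.93 K.
From η = 1 − T_C/T_H, solving for T_H gives T_H = T_C/(1 − η) = 335.93/(1 − 0.774) = 1490 K.

T_H ≈ 1490 K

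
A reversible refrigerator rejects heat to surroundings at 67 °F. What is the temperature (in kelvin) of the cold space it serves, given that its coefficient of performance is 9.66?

T_C ≈ 265 K

T_H = 67 °F → (67 − 32) × 5/9 = 19.44 °C = 292.59 K.
COP_R = T_C/(T_H − T_C) ⇒ T_C = T_H·COP_R/(1 + COP_R) = 292.59 × 9.66/(1 + 9.66) = 265 K.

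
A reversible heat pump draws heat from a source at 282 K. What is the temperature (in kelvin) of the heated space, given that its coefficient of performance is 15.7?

COP_HP = T_H/(T_H − T_C) ⇒ T_H = T_C·COP_HP/(COP_HP − 1) = 282.00 × 15.7/(15.7 − 1) = 301.2 K.

T_H ≈ 301.2 K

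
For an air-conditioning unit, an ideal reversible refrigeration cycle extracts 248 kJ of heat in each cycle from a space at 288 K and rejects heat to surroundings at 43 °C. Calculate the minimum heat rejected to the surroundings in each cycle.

T_H = 43 °C → 43 + 273.15 = 316.15 K.
For a reversible cycle Q_H/Q_C = T_H/T_C, so Q_H = Q_C·T_H/T_C = 248 × 316.15/288.00 = 272 kJ.

Q_H ≈ 272 kJ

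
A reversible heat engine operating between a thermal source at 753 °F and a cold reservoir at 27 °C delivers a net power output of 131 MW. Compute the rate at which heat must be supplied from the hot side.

T_H = 753 °F → (753 − 32) × 5/9 = 400.56 °C = 673.71 K.
T_C = 27 °C → 27 + 273.15 = 300.15 K.
For a reversible engine, η = 1 − T_C/T_H = 1 − 300.15/673.71 = 0.5545.
Q_H = W/η = 131/0.5545 = 236.3 MW.

Q̇_H ≈ 236.3 MW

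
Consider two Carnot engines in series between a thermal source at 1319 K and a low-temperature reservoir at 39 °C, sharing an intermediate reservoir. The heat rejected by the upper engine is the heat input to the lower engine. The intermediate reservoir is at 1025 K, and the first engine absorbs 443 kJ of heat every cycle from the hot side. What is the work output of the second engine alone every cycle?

T_C = 39 °C → 39 + 273.15 = 312.15 K.
Heat entering the second stage: Q_m = Q_H·(T_m/T_H) = 443 × 1025.00/1319.00 = 344.3 kJ.
Second-stage efficiency η₂ = 1 − T_C/T_m = 1 − 312.15/1025.00 = 0.6955, so W₂ = η₂·Q_m = 239.4 kJ.

W₂ ≈ 239.4 kJ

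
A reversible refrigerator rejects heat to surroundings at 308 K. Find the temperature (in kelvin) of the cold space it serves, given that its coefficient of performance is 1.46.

T_C ≈ 183 K

COP_R = T_C/(T_H − T_C) ⇒ T_C = T_H·COP_R/(1 + COP_R) = 308.00 × 1.46/(1 + 1.46) = 183 K.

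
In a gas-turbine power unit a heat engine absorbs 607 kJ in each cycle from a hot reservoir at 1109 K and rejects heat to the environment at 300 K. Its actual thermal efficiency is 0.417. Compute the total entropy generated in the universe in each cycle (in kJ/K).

ΔS_univ ≈ 0.632 kJ/K

W = η·Q_H = 0.417 × 607 = 253.1 kJ, so Q_C = Q_H − W = 353.9 kJ.
The hot reservoir loses entropy Q_H/T_H = 607/1109.00 = 0.5473 kJ/K; the cold reservoir gains Q_C/T_C = 353.9/300.00 = 1.180 kJ/K.
ΔS_univ = −Q_H/T_H + Q_C/T_C = 0.632 kJ/K (> 0, since η = 0.417 < η_Carnot = 0.729).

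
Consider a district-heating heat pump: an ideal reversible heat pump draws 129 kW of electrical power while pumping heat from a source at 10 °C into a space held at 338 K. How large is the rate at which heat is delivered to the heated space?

T_C = 10 °C → 10 + 273.15 = 283.15 K.
Reversible heating COP: COP_HP = T_H/(T_H − T_C) = 338.00/54.85 = 6.1623.
Q_H = COP_HP · W = 6.1623 × 129 = 795 kW.

Q̇_H ≈ 795 kW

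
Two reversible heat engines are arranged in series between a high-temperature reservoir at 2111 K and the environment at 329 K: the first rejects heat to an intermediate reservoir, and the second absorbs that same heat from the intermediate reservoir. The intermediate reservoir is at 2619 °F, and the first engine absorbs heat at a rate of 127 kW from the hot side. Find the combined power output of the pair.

Two reversible stages in series are equivalent to a single Carnot engine between T_H and T_C, so η_total = 1 − T_C/T_H = 1 − 329.00/2111.00 = 0.8441.
W_total = η_total · Q_H = 0.8441 × 127 = 107 kW.

Ẇ_total ≈ 107 kW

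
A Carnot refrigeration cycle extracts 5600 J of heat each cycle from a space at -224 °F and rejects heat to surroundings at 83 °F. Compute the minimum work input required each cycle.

W_in ≈ 7290 J

T_H = 83 °F → (83 − 32) × 5/9 = 28.33 °C = 301.48 K.
T_C = -224 °F → (-224 − 32) × 5/9 = -142.22 °C = 130.93 K.
For a reversible refrigerator, COP_R = T_C/(T_H − T_C) = 130.93/170.56 = 0.7677.
W = Q_C/COP_R = 5600/0.7677 = 7290 J.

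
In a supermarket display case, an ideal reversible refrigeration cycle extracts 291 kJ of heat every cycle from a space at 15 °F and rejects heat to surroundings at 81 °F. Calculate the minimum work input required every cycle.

W_in ≈ 40.46 kJ

T_H = 81 °F → (81 − 32) × 5/9 = 27.22 °C = 300.37 K.
T_C = 15 °F → (15 − 32) × 5/9 = -9.44 °C = 263.71 K.
The reversible coefficient of performance is COP_R = T_C/(T_H − T_C) = 263.71/36.67 = 7.1920.
W = Q_C/COP_R = 291/7.1920 = 40.46 kJ.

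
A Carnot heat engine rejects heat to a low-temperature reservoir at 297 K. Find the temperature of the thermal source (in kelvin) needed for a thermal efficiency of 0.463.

T_H ≈ 553.1 K

From η = 1 − T_C/T_H, solving for T_H gives T_H = T_C/(1 − η) = 297.00/(1 − 0.463) = 553.1 K.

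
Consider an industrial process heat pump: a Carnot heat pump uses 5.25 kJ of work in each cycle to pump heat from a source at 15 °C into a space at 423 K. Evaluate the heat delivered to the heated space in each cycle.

T_C = 15 °C → 15 + 273.15 = 288.15 K.
COP_HP = T_H/(T_H − T_C) = 423.00/134.85 = 3.1368.
Q_H = COP_HP · W = 3.1368 × 5.25 = 16.47 kJ.

Q_H ≈ 16.47 kJ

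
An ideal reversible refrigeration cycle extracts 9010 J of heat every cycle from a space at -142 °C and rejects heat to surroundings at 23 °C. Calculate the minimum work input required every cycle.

W_in ≈ 11300 J

T_H = 23 °C → 23 + 273.15 = 296.15 K.
T_C = -142 °C → -142 + 273.15 = 131.15 K.
COP_R = T_C/(T_H − T_C) = 131.15/165.00 = 0.7948.
W = Q_C/COP_R = 9010/0.7948 = 11300 J.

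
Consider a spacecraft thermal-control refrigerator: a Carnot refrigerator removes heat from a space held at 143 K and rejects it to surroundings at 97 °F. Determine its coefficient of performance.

COP_R ≈ 0.860

T_H = 97 °F → (97 − 32) × 5/9 = 36.11 °C = 309.26 K.
For a reversible refrigerator, COP_R = T_C/(T_H − T_C) = 143.00/(309.26 − 143.00) = 0.860.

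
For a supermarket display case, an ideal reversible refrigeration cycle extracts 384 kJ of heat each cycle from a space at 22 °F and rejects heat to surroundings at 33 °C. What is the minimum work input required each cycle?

W_in ≈ 55.33 kJ

T_H = 33 °C → 33 + 273.15 = 306.15 K.
T_C = 22 °F → (22 − 32) × 5/9 = -5.56 °C = 267.59 K.
The reversible coefficient of performance is COP_R = T_C/(T_H − T_C) = 267.59/38.56 = 6.9405.
W = Q_C/COP_R = 384/6.9405 = 55.33 kJ.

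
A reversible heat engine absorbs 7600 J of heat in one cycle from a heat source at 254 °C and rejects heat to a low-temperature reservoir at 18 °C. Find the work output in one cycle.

T_H = 254 °C → 254 + 273.15 = 527.15 K.
T_C = 18 °C → 18 + 273.15 = 291.15 K.
Since the cycle is reversible, η = 1 − T_C/T_H = 1 − 291.15/527.15 = 0.4477.
W = η·Q_H = 0.4477 × 7600 = 3400 J.

W ≈ 3400 J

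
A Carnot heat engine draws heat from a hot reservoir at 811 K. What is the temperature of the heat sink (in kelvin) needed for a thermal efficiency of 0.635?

T_C ≈ 296 K

From η = 1 − T_C/T_H, T_C = T_H·(1 − η) = 811.00 × (1 − 0.635) = 296 K.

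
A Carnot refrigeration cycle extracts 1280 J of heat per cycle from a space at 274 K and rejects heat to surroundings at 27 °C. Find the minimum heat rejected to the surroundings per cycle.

Q_H ≈ 1400 J

T_H = 27 °C → 27 + 273.15 = 300.15 K.
For a reversible cycle Q_H/Q_C = T_H/T_C, so Q_H = Q_C·T_H/T_C = 1280 × 300.15/274.00 = 1400 J.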